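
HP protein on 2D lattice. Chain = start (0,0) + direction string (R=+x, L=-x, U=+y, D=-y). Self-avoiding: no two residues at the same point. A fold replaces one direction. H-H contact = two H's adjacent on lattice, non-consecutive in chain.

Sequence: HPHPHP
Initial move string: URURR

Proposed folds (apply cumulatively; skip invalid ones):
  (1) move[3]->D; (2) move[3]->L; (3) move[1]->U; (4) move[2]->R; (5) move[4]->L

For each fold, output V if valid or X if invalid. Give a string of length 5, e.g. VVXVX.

Answer: XXVVX

Derivation:
Initial: URURR -> [(0, 0), (0, 1), (1, 1), (1, 2), (2, 2), (3, 2)]
Fold 1: move[3]->D => URUDR INVALID (collision), skipped
Fold 2: move[3]->L => URULR INVALID (collision), skipped
Fold 3: move[1]->U => UUURR VALID
Fold 4: move[2]->R => UURRR VALID
Fold 5: move[4]->L => UURRL INVALID (collision), skipped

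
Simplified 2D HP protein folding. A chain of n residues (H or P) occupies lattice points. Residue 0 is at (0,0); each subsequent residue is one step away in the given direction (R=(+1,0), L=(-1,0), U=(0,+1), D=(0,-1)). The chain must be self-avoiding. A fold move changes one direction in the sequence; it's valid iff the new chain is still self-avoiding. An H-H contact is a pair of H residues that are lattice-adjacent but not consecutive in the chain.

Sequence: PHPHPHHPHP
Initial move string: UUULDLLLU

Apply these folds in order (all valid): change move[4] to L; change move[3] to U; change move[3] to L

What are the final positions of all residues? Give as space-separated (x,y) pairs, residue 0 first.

Initial moves: UUULDLLLU
Fold: move[4]->L => UUULLLLLU (positions: [(0, 0), (0, 1), (0, 2), (0, 3), (-1, 3), (-2, 3), (-3, 3), (-4, 3), (-5, 3), (-5, 4)])
Fold: move[3]->U => UUUULLLLU (positions: [(0, 0), (0, 1), (0, 2), (0, 3), (0, 4), (-1, 4), (-2, 4), (-3, 4), (-4, 4), (-4, 5)])
Fold: move[3]->L => UUULLLLLU (positions: [(0, 0), (0, 1), (0, 2), (0, 3), (-1, 3), (-2, 3), (-3, 3), (-4, 3), (-5, 3), (-5, 4)])

Answer: (0,0) (0,1) (0,2) (0,3) (-1,3) (-2,3) (-3,3) (-4,3) (-5,3) (-5,4)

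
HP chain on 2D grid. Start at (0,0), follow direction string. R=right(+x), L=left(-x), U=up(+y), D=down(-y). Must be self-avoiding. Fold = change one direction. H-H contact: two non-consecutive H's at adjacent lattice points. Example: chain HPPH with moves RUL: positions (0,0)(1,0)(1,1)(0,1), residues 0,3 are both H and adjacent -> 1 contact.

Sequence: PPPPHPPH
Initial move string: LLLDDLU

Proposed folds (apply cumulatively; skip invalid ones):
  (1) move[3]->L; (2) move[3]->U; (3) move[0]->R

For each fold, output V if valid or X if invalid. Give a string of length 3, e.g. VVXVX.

Answer: VXX

Derivation:
Initial: LLLDDLU -> [(0, 0), (-1, 0), (-2, 0), (-3, 0), (-3, -1), (-3, -2), (-4, -2), (-4, -1)]
Fold 1: move[3]->L => LLLLDLU VALID
Fold 2: move[3]->U => LLLUDLU INVALID (collision), skipped
Fold 3: move[0]->R => RLLLDLU INVALID (collision), skipped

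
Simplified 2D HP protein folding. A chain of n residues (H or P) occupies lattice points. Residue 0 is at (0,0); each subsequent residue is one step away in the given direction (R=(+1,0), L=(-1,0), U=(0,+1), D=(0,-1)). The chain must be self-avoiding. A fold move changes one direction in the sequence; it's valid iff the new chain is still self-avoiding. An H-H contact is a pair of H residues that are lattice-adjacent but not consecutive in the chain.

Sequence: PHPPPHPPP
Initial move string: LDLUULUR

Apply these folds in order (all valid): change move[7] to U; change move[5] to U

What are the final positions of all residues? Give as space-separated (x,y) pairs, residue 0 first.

Answer: (0,0) (-1,0) (-1,-1) (-2,-1) (-2,0) (-2,1) (-2,2) (-2,3) (-2,4)

Derivation:
Initial moves: LDLUULUR
Fold: move[7]->U => LDLUULUU (positions: [(0, 0), (-1, 0), (-1, -1), (-2, -1), (-2, 0), (-2, 1), (-3, 1), (-3, 2), (-3, 3)])
Fold: move[5]->U => LDLUUUUU (positions: [(0, 0), (-1, 0), (-1, -1), (-2, -1), (-2, 0), (-2, 1), (-2, 2), (-2, 3), (-2, 4)])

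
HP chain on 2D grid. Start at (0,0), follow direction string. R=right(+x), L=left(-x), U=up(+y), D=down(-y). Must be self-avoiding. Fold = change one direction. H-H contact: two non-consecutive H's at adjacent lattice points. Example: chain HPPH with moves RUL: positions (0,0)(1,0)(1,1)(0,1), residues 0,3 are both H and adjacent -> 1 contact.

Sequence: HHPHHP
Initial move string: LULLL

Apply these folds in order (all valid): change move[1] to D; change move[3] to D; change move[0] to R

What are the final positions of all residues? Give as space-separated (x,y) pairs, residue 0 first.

Answer: (0,0) (1,0) (1,-1) (0,-1) (0,-2) (-1,-2)

Derivation:
Initial moves: LULLL
Fold: move[1]->D => LDLLL (positions: [(0, 0), (-1, 0), (-1, -1), (-2, -1), (-3, -1), (-4, -1)])
Fold: move[3]->D => LDLDL (positions: [(0, 0), (-1, 0), (-1, -1), (-2, -1), (-2, -2), (-3, -2)])
Fold: move[0]->R => RDLDL (positions: [(0, 0), (1, 0), (1, -1), (0, -1), (0, -2), (-1, -2)])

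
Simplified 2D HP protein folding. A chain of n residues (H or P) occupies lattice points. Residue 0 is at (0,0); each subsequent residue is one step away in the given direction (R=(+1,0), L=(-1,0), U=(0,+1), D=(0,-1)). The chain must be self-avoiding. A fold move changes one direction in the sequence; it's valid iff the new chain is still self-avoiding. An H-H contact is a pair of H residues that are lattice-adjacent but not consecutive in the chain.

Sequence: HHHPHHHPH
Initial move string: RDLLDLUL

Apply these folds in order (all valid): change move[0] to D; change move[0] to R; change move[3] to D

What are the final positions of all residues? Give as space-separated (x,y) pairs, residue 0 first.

Answer: (0,0) (1,0) (1,-1) (0,-1) (0,-2) (0,-3) (-1,-3) (-1,-2) (-2,-2)

Derivation:
Initial moves: RDLLDLUL
Fold: move[0]->D => DDLLDLUL (positions: [(0, 0), (0, -1), (0, -2), (-1, -2), (-2, -2), (-2, -3), (-3, -3), (-3, -2), (-4, -2)])
Fold: move[0]->R => RDLLDLUL (positions: [(0, 0), (1, 0), (1, -1), (0, -1), (-1, -1), (-1, -2), (-2, -2), (-2, -1), (-3, -1)])
Fold: move[3]->D => RDLDDLUL (positions: [(0, 0), (1, 0), (1, -1), (0, -1), (0, -2), (0, -3), (-1, -3), (-1, -2), (-2, -2)])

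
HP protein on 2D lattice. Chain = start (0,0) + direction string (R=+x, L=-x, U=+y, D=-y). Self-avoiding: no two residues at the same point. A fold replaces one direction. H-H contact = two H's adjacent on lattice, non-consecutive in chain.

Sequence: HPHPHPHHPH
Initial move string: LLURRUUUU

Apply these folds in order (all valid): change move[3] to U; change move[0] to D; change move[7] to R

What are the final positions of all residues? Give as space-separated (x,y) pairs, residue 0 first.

Initial moves: LLURRUUUU
Fold: move[3]->U => LLUURUUUU (positions: [(0, 0), (-1, 0), (-2, 0), (-2, 1), (-2, 2), (-1, 2), (-1, 3), (-1, 4), (-1, 5), (-1, 6)])
Fold: move[0]->D => DLUURUUUU (positions: [(0, 0), (0, -1), (-1, -1), (-1, 0), (-1, 1), (0, 1), (0, 2), (0, 3), (0, 4), (0, 5)])
Fold: move[7]->R => DLUURUURU (positions: [(0, 0), (0, -1), (-1, -1), (-1, 0), (-1, 1), (0, 1), (0, 2), (0, 3), (1, 3), (1, 4)])

Answer: (0,0) (0,-1) (-1,-1) (-1,0) (-1,1) (0,1) (0,2) (0,3) (1,3) (1,4)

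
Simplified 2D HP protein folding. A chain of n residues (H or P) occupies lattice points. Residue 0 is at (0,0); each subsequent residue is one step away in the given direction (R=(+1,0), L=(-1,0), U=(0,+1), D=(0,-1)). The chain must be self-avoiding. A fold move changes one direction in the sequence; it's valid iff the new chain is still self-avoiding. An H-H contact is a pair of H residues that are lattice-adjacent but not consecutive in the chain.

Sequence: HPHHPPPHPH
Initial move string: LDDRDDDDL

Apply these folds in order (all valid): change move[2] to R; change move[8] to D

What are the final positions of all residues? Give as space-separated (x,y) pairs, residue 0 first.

Answer: (0,0) (-1,0) (-1,-1) (0,-1) (1,-1) (1,-2) (1,-3) (1,-4) (1,-5) (1,-6)

Derivation:
Initial moves: LDDRDDDDL
Fold: move[2]->R => LDRRDDDDL (positions: [(0, 0), (-1, 0), (-1, -1), (0, -1), (1, -1), (1, -2), (1, -3), (1, -4), (1, -5), (0, -5)])
Fold: move[8]->D => LDRRDDDDD (positions: [(0, 0), (-1, 0), (-1, -1), (0, -1), (1, -1), (1, -2), (1, -3), (1, -4), (1, -5), (1, -6)])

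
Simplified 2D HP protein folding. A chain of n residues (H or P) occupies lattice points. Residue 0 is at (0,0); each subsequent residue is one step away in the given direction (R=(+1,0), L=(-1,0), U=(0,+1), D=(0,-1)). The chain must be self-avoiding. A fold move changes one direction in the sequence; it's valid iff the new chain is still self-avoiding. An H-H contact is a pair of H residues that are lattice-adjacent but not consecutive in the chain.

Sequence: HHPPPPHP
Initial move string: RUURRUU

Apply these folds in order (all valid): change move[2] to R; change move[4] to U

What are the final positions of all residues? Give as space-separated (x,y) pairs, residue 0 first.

Answer: (0,0) (1,0) (1,1) (2,1) (3,1) (3,2) (3,3) (3,4)

Derivation:
Initial moves: RUURRUU
Fold: move[2]->R => RURRRUU (positions: [(0, 0), (1, 0), (1, 1), (2, 1), (3, 1), (4, 1), (4, 2), (4, 3)])
Fold: move[4]->U => RURRUUU (positions: [(0, 0), (1, 0), (1, 1), (2, 1), (3, 1), (3, 2), (3, 3), (3, 4)])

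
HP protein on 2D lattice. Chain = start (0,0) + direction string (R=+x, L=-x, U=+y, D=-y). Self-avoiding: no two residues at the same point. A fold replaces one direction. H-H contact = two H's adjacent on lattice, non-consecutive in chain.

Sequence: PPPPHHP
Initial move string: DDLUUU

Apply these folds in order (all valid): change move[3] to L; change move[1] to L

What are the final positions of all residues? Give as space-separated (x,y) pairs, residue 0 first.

Initial moves: DDLUUU
Fold: move[3]->L => DDLLUU (positions: [(0, 0), (0, -1), (0, -2), (-1, -2), (-2, -2), (-2, -1), (-2, 0)])
Fold: move[1]->L => DLLLUU (positions: [(0, 0), (0, -1), (-1, -1), (-2, -1), (-3, -1), (-3, 0), (-3, 1)])

Answer: (0,0) (0,-1) (-1,-1) (-2,-1) (-3,-1) (-3,0) (-3,1)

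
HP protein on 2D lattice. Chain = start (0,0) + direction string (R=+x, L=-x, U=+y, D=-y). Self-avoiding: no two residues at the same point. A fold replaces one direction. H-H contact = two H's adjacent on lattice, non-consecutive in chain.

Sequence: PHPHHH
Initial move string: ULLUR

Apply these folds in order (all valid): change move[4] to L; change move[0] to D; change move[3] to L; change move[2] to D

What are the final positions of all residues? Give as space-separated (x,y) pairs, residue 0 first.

Answer: (0,0) (0,-1) (-1,-1) (-1,-2) (-2,-2) (-3,-2)

Derivation:
Initial moves: ULLUR
Fold: move[4]->L => ULLUL (positions: [(0, 0), (0, 1), (-1, 1), (-2, 1), (-2, 2), (-3, 2)])
Fold: move[0]->D => DLLUL (positions: [(0, 0), (0, -1), (-1, -1), (-2, -1), (-2, 0), (-3, 0)])
Fold: move[3]->L => DLLLL (positions: [(0, 0), (0, -1), (-1, -1), (-2, -1), (-3, -1), (-4, -1)])
Fold: move[2]->D => DLDLL (positions: [(0, 0), (0, -1), (-1, -1), (-1, -2), (-2, -2), (-3, -2)])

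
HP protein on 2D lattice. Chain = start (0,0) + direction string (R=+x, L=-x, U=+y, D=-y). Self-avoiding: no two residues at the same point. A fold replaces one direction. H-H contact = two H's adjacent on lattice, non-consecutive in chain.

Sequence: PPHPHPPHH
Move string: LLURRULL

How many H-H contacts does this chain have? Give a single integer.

Answer: 1

Derivation:
Positions: [(0, 0), (-1, 0), (-2, 0), (-2, 1), (-1, 1), (0, 1), (0, 2), (-1, 2), (-2, 2)]
H-H contact: residue 4 @(-1,1) - residue 7 @(-1, 2)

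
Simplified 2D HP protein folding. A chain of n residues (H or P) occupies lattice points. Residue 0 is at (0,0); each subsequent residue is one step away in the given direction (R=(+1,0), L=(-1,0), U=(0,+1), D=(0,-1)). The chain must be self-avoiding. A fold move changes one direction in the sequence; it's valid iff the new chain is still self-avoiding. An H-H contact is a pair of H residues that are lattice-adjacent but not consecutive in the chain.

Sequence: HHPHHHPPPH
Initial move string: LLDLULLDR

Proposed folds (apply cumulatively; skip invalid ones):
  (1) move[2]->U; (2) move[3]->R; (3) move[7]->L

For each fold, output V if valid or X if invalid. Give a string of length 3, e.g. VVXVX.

Initial: LLDLULLDR -> [(0, 0), (-1, 0), (-2, 0), (-2, -1), (-3, -1), (-3, 0), (-4, 0), (-5, 0), (-5, -1), (-4, -1)]
Fold 1: move[2]->U => LLULULLDR VALID
Fold 2: move[3]->R => LLURULLDR INVALID (collision), skipped
Fold 3: move[7]->L => LLULULLLR INVALID (collision), skipped

Answer: VXX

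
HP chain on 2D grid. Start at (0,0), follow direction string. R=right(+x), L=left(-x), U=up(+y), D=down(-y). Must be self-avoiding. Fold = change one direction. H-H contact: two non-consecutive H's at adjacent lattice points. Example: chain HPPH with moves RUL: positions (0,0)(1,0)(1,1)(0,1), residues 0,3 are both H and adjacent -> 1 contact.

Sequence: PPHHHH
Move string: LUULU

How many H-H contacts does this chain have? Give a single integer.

Positions: [(0, 0), (-1, 0), (-1, 1), (-1, 2), (-2, 2), (-2, 3)]
No H-H contacts found.

Answer: 0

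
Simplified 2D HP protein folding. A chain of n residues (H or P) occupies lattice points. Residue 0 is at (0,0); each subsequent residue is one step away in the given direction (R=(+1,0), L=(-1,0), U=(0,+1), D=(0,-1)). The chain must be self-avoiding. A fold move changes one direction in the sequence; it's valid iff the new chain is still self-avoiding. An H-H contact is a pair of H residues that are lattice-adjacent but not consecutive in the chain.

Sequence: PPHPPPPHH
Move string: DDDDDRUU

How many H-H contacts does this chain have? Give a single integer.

Answer: 0

Derivation:
Positions: [(0, 0), (0, -1), (0, -2), (0, -3), (0, -4), (0, -5), (1, -5), (1, -4), (1, -3)]
No H-H contacts found.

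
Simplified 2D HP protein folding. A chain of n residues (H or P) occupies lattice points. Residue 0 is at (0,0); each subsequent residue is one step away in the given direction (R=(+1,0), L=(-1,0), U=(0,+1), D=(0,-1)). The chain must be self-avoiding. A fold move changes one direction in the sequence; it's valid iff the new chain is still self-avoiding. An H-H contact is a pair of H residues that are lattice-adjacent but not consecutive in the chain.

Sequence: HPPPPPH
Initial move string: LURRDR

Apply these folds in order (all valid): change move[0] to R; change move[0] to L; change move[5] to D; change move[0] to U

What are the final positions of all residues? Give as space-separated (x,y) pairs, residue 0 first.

Answer: (0,0) (0,1) (0,2) (1,2) (2,2) (2,1) (2,0)

Derivation:
Initial moves: LURRDR
Fold: move[0]->R => RURRDR (positions: [(0, 0), (1, 0), (1, 1), (2, 1), (3, 1), (3, 0), (4, 0)])
Fold: move[0]->L => LURRDR (positions: [(0, 0), (-1, 0), (-1, 1), (0, 1), (1, 1), (1, 0), (2, 0)])
Fold: move[5]->D => LURRDD (positions: [(0, 0), (-1, 0), (-1, 1), (0, 1), (1, 1), (1, 0), (1, -1)])
Fold: move[0]->U => UURRDD (positions: [(0, 0), (0, 1), (0, 2), (1, 2), (2, 2), (2, 1), (2, 0)])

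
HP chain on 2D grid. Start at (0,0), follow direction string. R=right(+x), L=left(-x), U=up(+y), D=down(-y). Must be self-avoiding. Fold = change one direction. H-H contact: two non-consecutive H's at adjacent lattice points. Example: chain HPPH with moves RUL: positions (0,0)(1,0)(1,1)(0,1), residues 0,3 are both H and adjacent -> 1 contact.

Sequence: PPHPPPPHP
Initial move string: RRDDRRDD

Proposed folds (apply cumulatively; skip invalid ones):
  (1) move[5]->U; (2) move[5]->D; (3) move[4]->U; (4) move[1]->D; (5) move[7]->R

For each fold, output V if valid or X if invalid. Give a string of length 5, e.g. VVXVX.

Answer: XVXVV

Derivation:
Initial: RRDDRRDD -> [(0, 0), (1, 0), (2, 0), (2, -1), (2, -2), (3, -2), (4, -2), (4, -3), (4, -4)]
Fold 1: move[5]->U => RRDDRUDD INVALID (collision), skipped
Fold 2: move[5]->D => RRDDRDDD VALID
Fold 3: move[4]->U => RRDDUDDD INVALID (collision), skipped
Fold 4: move[1]->D => RDDDRDDD VALID
Fold 5: move[7]->R => RDDDRDDR VALID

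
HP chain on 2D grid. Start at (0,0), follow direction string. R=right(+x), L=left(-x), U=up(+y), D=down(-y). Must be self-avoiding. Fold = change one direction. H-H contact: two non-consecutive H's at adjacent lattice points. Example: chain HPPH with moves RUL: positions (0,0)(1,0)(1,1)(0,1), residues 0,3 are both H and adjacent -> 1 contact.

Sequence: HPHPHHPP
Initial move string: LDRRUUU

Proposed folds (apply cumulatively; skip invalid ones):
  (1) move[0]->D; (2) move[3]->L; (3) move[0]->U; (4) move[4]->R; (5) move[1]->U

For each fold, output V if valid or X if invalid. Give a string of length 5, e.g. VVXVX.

Initial: LDRRUUU -> [(0, 0), (-1, 0), (-1, -1), (0, -1), (1, -1), (1, 0), (1, 1), (1, 2)]
Fold 1: move[0]->D => DDRRUUU VALID
Fold 2: move[3]->L => DDRLUUU INVALID (collision), skipped
Fold 3: move[0]->U => UDRRUUU INVALID (collision), skipped
Fold 4: move[4]->R => DDRRRUU VALID
Fold 5: move[1]->U => DURRRUU INVALID (collision), skipped

Answer: VXXVX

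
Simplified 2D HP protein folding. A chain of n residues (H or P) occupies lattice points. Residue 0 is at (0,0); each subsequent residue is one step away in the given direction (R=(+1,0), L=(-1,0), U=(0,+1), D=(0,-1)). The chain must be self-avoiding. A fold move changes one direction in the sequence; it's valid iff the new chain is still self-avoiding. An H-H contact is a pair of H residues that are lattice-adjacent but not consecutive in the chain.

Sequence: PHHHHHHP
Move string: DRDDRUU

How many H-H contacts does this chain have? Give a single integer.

Answer: 1

Derivation:
Positions: [(0, 0), (0, -1), (1, -1), (1, -2), (1, -3), (2, -3), (2, -2), (2, -1)]
H-H contact: residue 3 @(1,-2) - residue 6 @(2, -2)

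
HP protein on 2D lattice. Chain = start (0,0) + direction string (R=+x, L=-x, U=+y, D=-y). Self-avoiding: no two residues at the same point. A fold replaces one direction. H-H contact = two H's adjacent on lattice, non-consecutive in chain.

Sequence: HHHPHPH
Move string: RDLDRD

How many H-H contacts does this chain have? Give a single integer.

Answer: 0

Derivation:
Positions: [(0, 0), (1, 0), (1, -1), (0, -1), (0, -2), (1, -2), (1, -3)]
No H-H contacts found.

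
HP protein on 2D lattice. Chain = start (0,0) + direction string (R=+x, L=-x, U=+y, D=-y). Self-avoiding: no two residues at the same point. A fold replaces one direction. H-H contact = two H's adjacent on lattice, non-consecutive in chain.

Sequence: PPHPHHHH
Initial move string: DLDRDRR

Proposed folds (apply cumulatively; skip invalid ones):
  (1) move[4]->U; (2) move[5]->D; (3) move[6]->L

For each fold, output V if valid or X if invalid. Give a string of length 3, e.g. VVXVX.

Initial: DLDRDRR -> [(0, 0), (0, -1), (-1, -1), (-1, -2), (0, -2), (0, -3), (1, -3), (2, -3)]
Fold 1: move[4]->U => DLDRURR INVALID (collision), skipped
Fold 2: move[5]->D => DLDRDDR VALID
Fold 3: move[6]->L => DLDRDDL VALID

Answer: XVV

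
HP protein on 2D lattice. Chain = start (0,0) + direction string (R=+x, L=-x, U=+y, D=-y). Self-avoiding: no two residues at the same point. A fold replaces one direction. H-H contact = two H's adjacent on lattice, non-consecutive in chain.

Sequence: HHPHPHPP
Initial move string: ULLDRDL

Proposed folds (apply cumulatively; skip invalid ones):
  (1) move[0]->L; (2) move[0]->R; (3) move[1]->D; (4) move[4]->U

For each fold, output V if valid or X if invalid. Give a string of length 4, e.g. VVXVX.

Initial: ULLDRDL -> [(0, 0), (0, 1), (-1, 1), (-2, 1), (-2, 0), (-1, 0), (-1, -1), (-2, -1)]
Fold 1: move[0]->L => LLLDRDL VALID
Fold 2: move[0]->R => RLLDRDL INVALID (collision), skipped
Fold 3: move[1]->D => LDLDRDL VALID
Fold 4: move[4]->U => LDLDUDL INVALID (collision), skipped

Answer: VXVX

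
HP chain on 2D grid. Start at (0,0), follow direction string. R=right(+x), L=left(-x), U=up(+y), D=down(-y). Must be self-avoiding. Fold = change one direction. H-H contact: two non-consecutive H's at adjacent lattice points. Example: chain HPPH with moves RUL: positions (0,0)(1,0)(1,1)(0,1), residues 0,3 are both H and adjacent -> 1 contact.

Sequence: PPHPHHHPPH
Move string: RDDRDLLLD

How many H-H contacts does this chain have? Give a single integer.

Positions: [(0, 0), (1, 0), (1, -1), (1, -2), (2, -2), (2, -3), (1, -3), (0, -3), (-1, -3), (-1, -4)]
No H-H contacts found.

Answer: 0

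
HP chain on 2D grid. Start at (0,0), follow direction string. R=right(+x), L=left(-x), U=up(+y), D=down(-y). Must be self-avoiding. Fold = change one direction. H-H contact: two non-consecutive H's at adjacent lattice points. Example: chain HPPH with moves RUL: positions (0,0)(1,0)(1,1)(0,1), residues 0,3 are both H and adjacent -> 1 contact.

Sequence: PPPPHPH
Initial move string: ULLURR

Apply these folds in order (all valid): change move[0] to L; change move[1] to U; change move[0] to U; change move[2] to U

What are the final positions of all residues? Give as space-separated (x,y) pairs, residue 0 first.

Initial moves: ULLURR
Fold: move[0]->L => LLLURR (positions: [(0, 0), (-1, 0), (-2, 0), (-3, 0), (-3, 1), (-2, 1), (-1, 1)])
Fold: move[1]->U => LULURR (positions: [(0, 0), (-1, 0), (-1, 1), (-2, 1), (-2, 2), (-1, 2), (0, 2)])
Fold: move[0]->U => UULURR (positions: [(0, 0), (0, 1), (0, 2), (-1, 2), (-1, 3), (0, 3), (1, 3)])
Fold: move[2]->U => UUUURR (positions: [(0, 0), (0, 1), (0, 2), (0, 3), (0, 4), (1, 4), (2, 4)])

Answer: (0,0) (0,1) (0,2) (0,3) (0,4) (1,4) (2,4)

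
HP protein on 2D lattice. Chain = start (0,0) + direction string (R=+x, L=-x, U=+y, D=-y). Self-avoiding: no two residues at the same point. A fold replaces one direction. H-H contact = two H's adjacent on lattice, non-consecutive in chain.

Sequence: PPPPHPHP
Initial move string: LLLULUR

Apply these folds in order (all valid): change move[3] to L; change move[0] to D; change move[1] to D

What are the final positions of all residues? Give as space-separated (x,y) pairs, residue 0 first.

Answer: (0,0) (0,-1) (0,-2) (-1,-2) (-2,-2) (-3,-2) (-3,-1) (-2,-1)

Derivation:
Initial moves: LLLULUR
Fold: move[3]->L => LLLLLUR (positions: [(0, 0), (-1, 0), (-2, 0), (-3, 0), (-4, 0), (-5, 0), (-5, 1), (-4, 1)])
Fold: move[0]->D => DLLLLUR (positions: [(0, 0), (0, -1), (-1, -1), (-2, -1), (-3, -1), (-4, -1), (-4, 0), (-3, 0)])
Fold: move[1]->D => DDLLLUR (positions: [(0, 0), (0, -1), (0, -2), (-1, -2), (-2, -2), (-3, -2), (-3, -1), (-2, -1)])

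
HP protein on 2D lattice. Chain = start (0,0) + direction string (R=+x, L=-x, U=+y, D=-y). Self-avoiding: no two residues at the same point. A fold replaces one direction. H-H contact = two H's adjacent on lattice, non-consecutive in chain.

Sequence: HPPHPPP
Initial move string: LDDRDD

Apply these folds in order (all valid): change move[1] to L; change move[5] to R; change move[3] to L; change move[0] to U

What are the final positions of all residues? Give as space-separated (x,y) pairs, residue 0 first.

Initial moves: LDDRDD
Fold: move[1]->L => LLDRDD (positions: [(0, 0), (-1, 0), (-2, 0), (-2, -1), (-1, -1), (-1, -2), (-1, -3)])
Fold: move[5]->R => LLDRDR (positions: [(0, 0), (-1, 0), (-2, 0), (-2, -1), (-1, -1), (-1, -2), (0, -2)])
Fold: move[3]->L => LLDLDR (positions: [(0, 0), (-1, 0), (-2, 0), (-2, -1), (-3, -1), (-3, -2), (-2, -2)])
Fold: move[0]->U => ULDLDR (positions: [(0, 0), (0, 1), (-1, 1), (-1, 0), (-2, 0), (-2, -1), (-1, -1)])

Answer: (0,0) (0,1) (-1,1) (-1,0) (-2,0) (-2,-1) (-1,-1)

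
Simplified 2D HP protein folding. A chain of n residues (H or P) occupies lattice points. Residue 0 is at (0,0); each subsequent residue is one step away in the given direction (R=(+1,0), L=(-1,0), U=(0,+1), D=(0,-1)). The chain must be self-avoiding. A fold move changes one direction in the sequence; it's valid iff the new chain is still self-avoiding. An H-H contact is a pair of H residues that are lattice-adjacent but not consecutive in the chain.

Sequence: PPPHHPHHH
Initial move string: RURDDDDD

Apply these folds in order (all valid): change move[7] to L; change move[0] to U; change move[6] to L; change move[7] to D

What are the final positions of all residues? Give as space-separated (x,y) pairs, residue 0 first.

Answer: (0,0) (0,1) (0,2) (1,2) (1,1) (1,0) (1,-1) (0,-1) (0,-2)

Derivation:
Initial moves: RURDDDDD
Fold: move[7]->L => RURDDDDL (positions: [(0, 0), (1, 0), (1, 1), (2, 1), (2, 0), (2, -1), (2, -2), (2, -3), (1, -3)])
Fold: move[0]->U => UURDDDDL (positions: [(0, 0), (0, 1), (0, 2), (1, 2), (1, 1), (1, 0), (1, -1), (1, -2), (0, -2)])
Fold: move[6]->L => UURDDDLL (positions: [(0, 0), (0, 1), (0, 2), (1, 2), (1, 1), (1, 0), (1, -1), (0, -1), (-1, -1)])
Fold: move[7]->D => UURDDDLD (positions: [(0, 0), (0, 1), (0, 2), (1, 2), (1, 1), (1, 0), (1, -1), (0, -1), (0, -2)])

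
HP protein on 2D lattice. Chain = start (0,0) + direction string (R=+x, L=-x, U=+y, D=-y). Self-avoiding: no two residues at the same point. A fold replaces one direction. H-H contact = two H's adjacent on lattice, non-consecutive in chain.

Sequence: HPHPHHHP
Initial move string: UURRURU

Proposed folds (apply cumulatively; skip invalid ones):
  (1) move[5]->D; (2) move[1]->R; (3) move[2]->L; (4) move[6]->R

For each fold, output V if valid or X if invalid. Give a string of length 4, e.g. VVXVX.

Initial: UURRURU -> [(0, 0), (0, 1), (0, 2), (1, 2), (2, 2), (2, 3), (3, 3), (3, 4)]
Fold 1: move[5]->D => UURRUDU INVALID (collision), skipped
Fold 2: move[1]->R => URRRURU VALID
Fold 3: move[2]->L => URLRURU INVALID (collision), skipped
Fold 4: move[6]->R => URRRURR VALID

Answer: XVXV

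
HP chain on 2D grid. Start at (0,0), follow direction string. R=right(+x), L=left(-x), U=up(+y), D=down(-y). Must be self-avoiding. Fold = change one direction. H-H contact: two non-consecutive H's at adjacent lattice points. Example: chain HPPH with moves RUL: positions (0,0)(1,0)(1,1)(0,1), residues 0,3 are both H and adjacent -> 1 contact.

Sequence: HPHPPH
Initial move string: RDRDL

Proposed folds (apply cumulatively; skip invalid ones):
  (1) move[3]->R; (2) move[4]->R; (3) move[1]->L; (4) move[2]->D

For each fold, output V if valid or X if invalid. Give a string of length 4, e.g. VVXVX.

Answer: XVXV

Derivation:
Initial: RDRDL -> [(0, 0), (1, 0), (1, -1), (2, -1), (2, -2), (1, -2)]
Fold 1: move[3]->R => RDRRL INVALID (collision), skipped
Fold 2: move[4]->R => RDRDR VALID
Fold 3: move[1]->L => RLRDR INVALID (collision), skipped
Fold 4: move[2]->D => RDDDR VALID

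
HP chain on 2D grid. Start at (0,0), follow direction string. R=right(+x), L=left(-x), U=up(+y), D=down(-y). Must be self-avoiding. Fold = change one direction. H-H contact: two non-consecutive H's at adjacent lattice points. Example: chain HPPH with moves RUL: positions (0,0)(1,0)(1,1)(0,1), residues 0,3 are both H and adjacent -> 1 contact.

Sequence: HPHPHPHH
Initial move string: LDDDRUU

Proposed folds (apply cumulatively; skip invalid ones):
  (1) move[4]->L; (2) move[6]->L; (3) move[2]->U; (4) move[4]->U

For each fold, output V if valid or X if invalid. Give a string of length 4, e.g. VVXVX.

Answer: VVXX

Derivation:
Initial: LDDDRUU -> [(0, 0), (-1, 0), (-1, -1), (-1, -2), (-1, -3), (0, -3), (0, -2), (0, -1)]
Fold 1: move[4]->L => LDDDLUU VALID
Fold 2: move[6]->L => LDDDLUL VALID
Fold 3: move[2]->U => LDUDLUL INVALID (collision), skipped
Fold 4: move[4]->U => LDDDUUL INVALID (collision), skipped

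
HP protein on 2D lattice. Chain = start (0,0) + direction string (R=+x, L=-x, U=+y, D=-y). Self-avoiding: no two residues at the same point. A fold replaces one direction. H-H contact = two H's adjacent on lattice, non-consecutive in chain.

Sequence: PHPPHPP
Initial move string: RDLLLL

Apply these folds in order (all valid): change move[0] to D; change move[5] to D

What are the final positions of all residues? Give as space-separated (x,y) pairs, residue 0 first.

Answer: (0,0) (0,-1) (0,-2) (-1,-2) (-2,-2) (-3,-2) (-3,-3)

Derivation:
Initial moves: RDLLLL
Fold: move[0]->D => DDLLLL (positions: [(0, 0), (0, -1), (0, -2), (-1, -2), (-2, -2), (-3, -2), (-4, -2)])
Fold: move[5]->D => DDLLLD (positions: [(0, 0), (0, -1), (0, -2), (-1, -2), (-2, -2), (-3, -2), (-3, -3)])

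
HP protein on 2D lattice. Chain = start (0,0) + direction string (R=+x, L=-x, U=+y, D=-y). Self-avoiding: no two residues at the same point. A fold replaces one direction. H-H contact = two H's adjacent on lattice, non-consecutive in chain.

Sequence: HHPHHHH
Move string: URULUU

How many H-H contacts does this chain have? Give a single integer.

Positions: [(0, 0), (0, 1), (1, 1), (1, 2), (0, 2), (0, 3), (0, 4)]
H-H contact: residue 1 @(0,1) - residue 4 @(0, 2)

Answer: 1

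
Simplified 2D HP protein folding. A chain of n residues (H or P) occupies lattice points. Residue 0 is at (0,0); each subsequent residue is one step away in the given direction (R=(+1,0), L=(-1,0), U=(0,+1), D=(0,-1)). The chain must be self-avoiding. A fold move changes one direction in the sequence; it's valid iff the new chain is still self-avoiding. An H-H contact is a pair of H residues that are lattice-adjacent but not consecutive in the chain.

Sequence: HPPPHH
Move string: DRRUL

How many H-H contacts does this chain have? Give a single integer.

Answer: 1

Derivation:
Positions: [(0, 0), (0, -1), (1, -1), (2, -1), (2, 0), (1, 0)]
H-H contact: residue 0 @(0,0) - residue 5 @(1, 0)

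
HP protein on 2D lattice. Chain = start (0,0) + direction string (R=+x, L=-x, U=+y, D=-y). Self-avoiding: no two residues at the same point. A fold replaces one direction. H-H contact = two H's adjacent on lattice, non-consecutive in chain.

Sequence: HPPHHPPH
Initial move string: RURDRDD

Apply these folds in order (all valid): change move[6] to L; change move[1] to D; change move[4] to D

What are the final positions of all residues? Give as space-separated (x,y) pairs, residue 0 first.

Answer: (0,0) (1,0) (1,-1) (2,-1) (2,-2) (2,-3) (2,-4) (1,-4)

Derivation:
Initial moves: RURDRDD
Fold: move[6]->L => RURDRDL (positions: [(0, 0), (1, 0), (1, 1), (2, 1), (2, 0), (3, 0), (3, -1), (2, -1)])
Fold: move[1]->D => RDRDRDL (positions: [(0, 0), (1, 0), (1, -1), (2, -1), (2, -2), (3, -2), (3, -3), (2, -3)])
Fold: move[4]->D => RDRDDDL (positions: [(0, 0), (1, 0), (1, -1), (2, -1), (2, -2), (2, -3), (2, -4), (1, -4)])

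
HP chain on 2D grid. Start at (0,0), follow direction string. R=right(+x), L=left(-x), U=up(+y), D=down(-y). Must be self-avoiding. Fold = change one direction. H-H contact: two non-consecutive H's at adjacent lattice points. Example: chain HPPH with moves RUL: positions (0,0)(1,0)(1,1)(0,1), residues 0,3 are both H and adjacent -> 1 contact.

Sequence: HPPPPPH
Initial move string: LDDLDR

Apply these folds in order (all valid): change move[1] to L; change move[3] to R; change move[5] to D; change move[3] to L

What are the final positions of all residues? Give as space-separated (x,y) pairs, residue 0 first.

Answer: (0,0) (-1,0) (-2,0) (-2,-1) (-3,-1) (-3,-2) (-3,-3)

Derivation:
Initial moves: LDDLDR
Fold: move[1]->L => LLDLDR (positions: [(0, 0), (-1, 0), (-2, 0), (-2, -1), (-3, -1), (-3, -2), (-2, -2)])
Fold: move[3]->R => LLDRDR (positions: [(0, 0), (-1, 0), (-2, 0), (-2, -1), (-1, -1), (-1, -2), (0, -2)])
Fold: move[5]->D => LLDRDD (positions: [(0, 0), (-1, 0), (-2, 0), (-2, -1), (-1, -1), (-1, -2), (-1, -3)])
Fold: move[3]->L => LLDLDD (positions: [(0, 0), (-1, 0), (-2, 0), (-2, -1), (-3, -1), (-3, -2), (-3, -3)])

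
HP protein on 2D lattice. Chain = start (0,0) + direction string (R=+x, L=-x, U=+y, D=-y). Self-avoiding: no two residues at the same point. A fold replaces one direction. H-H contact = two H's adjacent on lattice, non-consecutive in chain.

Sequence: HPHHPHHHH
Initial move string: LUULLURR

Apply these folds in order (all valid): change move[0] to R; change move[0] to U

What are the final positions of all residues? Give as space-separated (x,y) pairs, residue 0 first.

Initial moves: LUULLURR
Fold: move[0]->R => RUULLURR (positions: [(0, 0), (1, 0), (1, 1), (1, 2), (0, 2), (-1, 2), (-1, 3), (0, 3), (1, 3)])
Fold: move[0]->U => UUULLURR (positions: [(0, 0), (0, 1), (0, 2), (0, 3), (-1, 3), (-2, 3), (-2, 4), (-1, 4), (0, 4)])

Answer: (0,0) (0,1) (0,2) (0,3) (-1,3) (-2,3) (-2,4) (-1,4) (0,4)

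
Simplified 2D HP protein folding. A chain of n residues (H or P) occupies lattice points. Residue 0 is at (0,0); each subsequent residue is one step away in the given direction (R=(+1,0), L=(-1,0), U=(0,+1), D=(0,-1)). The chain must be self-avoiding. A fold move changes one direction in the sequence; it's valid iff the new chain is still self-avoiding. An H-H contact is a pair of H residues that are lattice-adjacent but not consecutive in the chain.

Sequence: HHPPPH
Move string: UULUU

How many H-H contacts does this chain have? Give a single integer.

Answer: 0

Derivation:
Positions: [(0, 0), (0, 1), (0, 2), (-1, 2), (-1, 3), (-1, 4)]
No H-H contacts found.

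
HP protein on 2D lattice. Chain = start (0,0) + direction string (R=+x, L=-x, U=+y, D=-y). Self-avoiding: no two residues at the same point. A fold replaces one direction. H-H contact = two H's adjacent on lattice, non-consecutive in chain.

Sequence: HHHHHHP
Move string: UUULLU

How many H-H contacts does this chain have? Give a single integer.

Answer: 0

Derivation:
Positions: [(0, 0), (0, 1), (0, 2), (0, 3), (-1, 3), (-2, 3), (-2, 4)]
No H-H contacts found.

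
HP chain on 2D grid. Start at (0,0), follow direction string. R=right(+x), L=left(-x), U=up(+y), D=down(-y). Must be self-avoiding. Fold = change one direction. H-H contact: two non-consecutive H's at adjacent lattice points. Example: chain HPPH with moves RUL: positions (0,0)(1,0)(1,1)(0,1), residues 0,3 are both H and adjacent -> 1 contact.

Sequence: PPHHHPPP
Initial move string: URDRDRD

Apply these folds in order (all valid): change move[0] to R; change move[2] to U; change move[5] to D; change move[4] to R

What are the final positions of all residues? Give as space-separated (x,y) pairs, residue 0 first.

Answer: (0,0) (1,0) (2,0) (2,1) (3,1) (4,1) (4,0) (4,-1)

Derivation:
Initial moves: URDRDRD
Fold: move[0]->R => RRDRDRD (positions: [(0, 0), (1, 0), (2, 0), (2, -1), (3, -1), (3, -2), (4, -2), (4, -3)])
Fold: move[2]->U => RRURDRD (positions: [(0, 0), (1, 0), (2, 0), (2, 1), (3, 1), (3, 0), (4, 0), (4, -1)])
Fold: move[5]->D => RRURDDD (positions: [(0, 0), (1, 0), (2, 0), (2, 1), (3, 1), (3, 0), (3, -1), (3, -2)])
Fold: move[4]->R => RRURRDD (positions: [(0, 0), (1, 0), (2, 0), (2, 1), (3, 1), (4, 1), (4, 0), (4, -1)])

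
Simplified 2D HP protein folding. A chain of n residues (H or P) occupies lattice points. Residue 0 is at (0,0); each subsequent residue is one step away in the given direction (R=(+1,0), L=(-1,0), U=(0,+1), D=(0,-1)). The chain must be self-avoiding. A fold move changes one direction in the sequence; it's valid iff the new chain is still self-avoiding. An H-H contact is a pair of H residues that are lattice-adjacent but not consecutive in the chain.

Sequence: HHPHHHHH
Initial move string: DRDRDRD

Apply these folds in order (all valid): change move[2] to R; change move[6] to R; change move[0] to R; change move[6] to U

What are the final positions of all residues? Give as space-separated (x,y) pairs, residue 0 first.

Initial moves: DRDRDRD
Fold: move[2]->R => DRRRDRD (positions: [(0, 0), (0, -1), (1, -1), (2, -1), (3, -1), (3, -2), (4, -2), (4, -3)])
Fold: move[6]->R => DRRRDRR (positions: [(0, 0), (0, -1), (1, -1), (2, -1), (3, -1), (3, -2), (4, -2), (5, -2)])
Fold: move[0]->R => RRRRDRR (positions: [(0, 0), (1, 0), (2, 0), (3, 0), (4, 0), (4, -1), (5, -1), (6, -1)])
Fold: move[6]->U => RRRRDRU (positions: [(0, 0), (1, 0), (2, 0), (3, 0), (4, 0), (4, -1), (5, -1), (5, 0)])

Answer: (0,0) (1,0) (2,0) (3,0) (4,0) (4,-1) (5,-1) (5,0)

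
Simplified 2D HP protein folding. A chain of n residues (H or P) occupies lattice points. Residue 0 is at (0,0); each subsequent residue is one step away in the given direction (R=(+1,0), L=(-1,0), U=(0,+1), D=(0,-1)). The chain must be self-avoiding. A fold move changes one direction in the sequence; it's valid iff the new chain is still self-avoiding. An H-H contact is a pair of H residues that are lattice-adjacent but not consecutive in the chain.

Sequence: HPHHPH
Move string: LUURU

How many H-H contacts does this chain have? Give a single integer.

Answer: 0

Derivation:
Positions: [(0, 0), (-1, 0), (-1, 1), (-1, 2), (0, 2), (0, 3)]
No H-H contacts found.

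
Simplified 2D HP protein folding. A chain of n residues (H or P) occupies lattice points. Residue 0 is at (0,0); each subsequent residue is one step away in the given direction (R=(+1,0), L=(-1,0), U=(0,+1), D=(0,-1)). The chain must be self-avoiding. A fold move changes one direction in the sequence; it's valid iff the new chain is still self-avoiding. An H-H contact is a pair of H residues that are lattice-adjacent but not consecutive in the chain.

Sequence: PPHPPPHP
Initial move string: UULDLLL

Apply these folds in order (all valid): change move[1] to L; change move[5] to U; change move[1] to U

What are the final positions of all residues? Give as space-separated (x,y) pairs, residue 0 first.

Initial moves: UULDLLL
Fold: move[1]->L => ULLDLLL (positions: [(0, 0), (0, 1), (-1, 1), (-2, 1), (-2, 0), (-3, 0), (-4, 0), (-5, 0)])
Fold: move[5]->U => ULLDLUL (positions: [(0, 0), (0, 1), (-1, 1), (-2, 1), (-2, 0), (-3, 0), (-3, 1), (-4, 1)])
Fold: move[1]->U => UULDLUL (positions: [(0, 0), (0, 1), (0, 2), (-1, 2), (-1, 1), (-2, 1), (-2, 2), (-3, 2)])

Answer: (0,0) (0,1) (0,2) (-1,2) (-1,1) (-2,1) (-2,2) (-3,2)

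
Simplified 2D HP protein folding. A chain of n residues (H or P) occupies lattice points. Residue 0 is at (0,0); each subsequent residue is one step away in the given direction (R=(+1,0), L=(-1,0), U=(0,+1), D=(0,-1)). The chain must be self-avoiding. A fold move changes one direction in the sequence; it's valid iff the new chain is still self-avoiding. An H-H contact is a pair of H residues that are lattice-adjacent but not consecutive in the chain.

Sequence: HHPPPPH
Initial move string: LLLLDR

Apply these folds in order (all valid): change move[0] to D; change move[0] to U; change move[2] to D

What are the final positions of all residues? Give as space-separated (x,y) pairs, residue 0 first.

Initial moves: LLLLDR
Fold: move[0]->D => DLLLDR (positions: [(0, 0), (0, -1), (-1, -1), (-2, -1), (-3, -1), (-3, -2), (-2, -2)])
Fold: move[0]->U => ULLLDR (positions: [(0, 0), (0, 1), (-1, 1), (-2, 1), (-3, 1), (-3, 0), (-2, 0)])
Fold: move[2]->D => ULDLDR (positions: [(0, 0), (0, 1), (-1, 1), (-1, 0), (-2, 0), (-2, -1), (-1, -1)])

Answer: (0,0) (0,1) (-1,1) (-1,0) (-2,0) (-2,-1) (-1,-1)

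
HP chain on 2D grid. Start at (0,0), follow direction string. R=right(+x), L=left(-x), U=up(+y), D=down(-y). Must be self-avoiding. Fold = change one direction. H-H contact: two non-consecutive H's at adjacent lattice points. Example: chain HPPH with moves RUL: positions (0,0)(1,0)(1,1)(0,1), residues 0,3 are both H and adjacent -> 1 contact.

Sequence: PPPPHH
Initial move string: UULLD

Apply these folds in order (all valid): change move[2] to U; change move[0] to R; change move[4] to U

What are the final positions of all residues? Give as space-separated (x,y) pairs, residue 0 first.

Initial moves: UULLD
Fold: move[2]->U => UUULD (positions: [(0, 0), (0, 1), (0, 2), (0, 3), (-1, 3), (-1, 2)])
Fold: move[0]->R => RUULD (positions: [(0, 0), (1, 0), (1, 1), (1, 2), (0, 2), (0, 1)])
Fold: move[4]->U => RUULU (positions: [(0, 0), (1, 0), (1, 1), (1, 2), (0, 2), (0, 3)])

Answer: (0,0) (1,0) (1,1) (1,2) (0,2) (0,3)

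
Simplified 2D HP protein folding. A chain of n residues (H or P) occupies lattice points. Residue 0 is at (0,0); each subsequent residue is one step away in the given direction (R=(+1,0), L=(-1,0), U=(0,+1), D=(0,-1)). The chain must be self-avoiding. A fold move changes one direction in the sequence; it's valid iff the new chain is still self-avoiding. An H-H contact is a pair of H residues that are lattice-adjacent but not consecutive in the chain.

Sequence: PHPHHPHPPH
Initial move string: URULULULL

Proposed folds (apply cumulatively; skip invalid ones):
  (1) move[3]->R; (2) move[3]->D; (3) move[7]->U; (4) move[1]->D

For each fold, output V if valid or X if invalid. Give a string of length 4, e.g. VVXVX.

Initial: URULULULL -> [(0, 0), (0, 1), (1, 1), (1, 2), (0, 2), (0, 3), (-1, 3), (-1, 4), (-2, 4), (-3, 4)]
Fold 1: move[3]->R => URURULULL VALID
Fold 2: move[3]->D => URUDULULL INVALID (collision), skipped
Fold 3: move[7]->U => URURULUUL VALID
Fold 4: move[1]->D => UDURULUUL INVALID (collision), skipped

Answer: VXVX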